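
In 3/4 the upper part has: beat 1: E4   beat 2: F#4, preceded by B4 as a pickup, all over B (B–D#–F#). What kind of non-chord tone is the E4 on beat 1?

The harmony at that moment is B major triad (B, D#, F#); E4 is not a chord tone.
It is approached by leap down from B4 and left by step up to F#4.
Leap in, step out, metrically accented — an appoggiatura.

Appoggiatura.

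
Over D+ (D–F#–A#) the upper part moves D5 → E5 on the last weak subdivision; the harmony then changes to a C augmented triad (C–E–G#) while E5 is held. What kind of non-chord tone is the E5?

The harmony at that moment is D augmented triad (D, F#, A#); E5 is not a chord tone.
It is approached by step up from D5 and then sustained as the same pitch into the next harmony.
Arriving early and becoming a chord tone when the harmony changes — an anticipation.

E5 is an anticipation.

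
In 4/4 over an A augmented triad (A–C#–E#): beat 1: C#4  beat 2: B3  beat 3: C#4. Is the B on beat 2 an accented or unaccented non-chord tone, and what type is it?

Unaccented neighbor tone.

The harmony at that moment is A augmented triad (A, C#, E#); B3 is not a chord tone.
It is approached by step down from C#4 and left by step up to C#4.
Step away and step back to the same note — a neighbor tone (lower neighbor).
It falls on a weak beat, so it is unaccented.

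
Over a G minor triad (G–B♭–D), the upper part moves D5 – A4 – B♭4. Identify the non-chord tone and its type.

The harmony at that moment is G minor triad (G, B♭, D); A4 is not a chord tone.
It is approached by leap down from D5 and left by step up to B♭4.
Leap in, step out — an appoggiatura.

A4 is an appoggiatura.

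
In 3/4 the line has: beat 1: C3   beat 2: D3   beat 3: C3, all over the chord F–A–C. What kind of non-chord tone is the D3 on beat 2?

The harmony at that moment is F major triad (F, A, C); D3 is not a chord tone.
It is approached by step up from C3 and left by step down to C3.
Step away and step back to the same note — a neighbor tone (upper neighbor).

Upper neighbor tone.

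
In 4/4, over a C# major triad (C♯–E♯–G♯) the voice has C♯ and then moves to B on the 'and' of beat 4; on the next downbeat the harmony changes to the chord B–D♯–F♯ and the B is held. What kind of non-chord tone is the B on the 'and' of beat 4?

The harmony at that moment is C♯ major triad (C♯, E♯, G♯); B is not a chord tone.
It is approached by step down from C♯ and then sustained as the same pitch into the next harmony.
Arriving early and becoming a chord tone when the harmony changes — an anticipation.

Anticipation.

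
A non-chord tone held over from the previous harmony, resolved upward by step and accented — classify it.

Retardation.

Approach: by preparation — the pitch is first a chord tone, then held (tied or repeated) while the harmony changes under it. Departure: up by step. Metric position: strong.
A prepared dissonance that resolves upward by step — a retardation. (The same figure resolving downward would be a suspension.)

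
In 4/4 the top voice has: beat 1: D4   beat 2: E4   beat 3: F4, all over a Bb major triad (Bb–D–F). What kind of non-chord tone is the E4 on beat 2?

Passing tone.

The harmony at that moment is Bb major triad (Bb, D, F); E4 is not a chord tone.
It is approached by step up from D4 and left by step up to F4.
Step in, step out in the same direction — a passing tone.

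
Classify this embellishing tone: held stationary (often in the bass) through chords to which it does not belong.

Pedal tone.

Approach: none. Departure: none — a single pitch is sustained while the chords change around it, passing through harmonies that do not contain it.
No melodic motion at all; the dissonance is created entirely by the moving harmonies against the stationary note — a pedal tone (pedal point).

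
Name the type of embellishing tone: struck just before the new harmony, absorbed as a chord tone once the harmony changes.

Approach: ahead of the chord change (typically by step), so it is dissonant against the current harmony. Departure: none — the same pitch is restated or held and is a chord tone of the new harmony.
Dissonant first, consonant once the harmony catches up: the note simply arrives early — an anticipation. (The reverse timing, consonant first and dissonant after the change, would be a suspension or retardation.)

Anticipation.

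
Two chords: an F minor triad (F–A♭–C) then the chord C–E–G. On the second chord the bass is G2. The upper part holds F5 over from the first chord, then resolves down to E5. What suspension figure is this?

7–6 suspension.

At the second chord the bass is G2. The suspended F5 lies a seventh above the bass; after resolving down by step to E5, the interval above the bass becomes a sixth.
Suspension figures are named by those two intervals: 7–6.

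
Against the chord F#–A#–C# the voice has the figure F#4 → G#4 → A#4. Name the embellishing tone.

G#4 is a passing tone.

The harmony at that moment is F# major triad (F#, A#, C#); G#4 is not a chord tone.
It is approached by step up from F#4 and left by step up to A#4.
Step in, step out in the same direction — a passing tone.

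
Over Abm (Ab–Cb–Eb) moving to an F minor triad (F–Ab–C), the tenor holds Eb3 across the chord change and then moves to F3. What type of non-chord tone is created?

The harmony at that moment is F minor triad (F, Ab, C); Eb3 is not a chord tone.
It is held over (the same pitch as the preceding Eb3) and left by step up to F3.
Held over from the previous chord and resolving up by step — a retardation.

Eb3 is a retardation.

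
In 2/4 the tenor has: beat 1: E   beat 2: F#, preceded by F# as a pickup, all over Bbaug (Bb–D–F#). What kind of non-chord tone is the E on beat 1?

The harmony at that moment is Bb augmented triad (Bb, D, F#); E is not a chord tone.
It is approached by step down from F# and left by step up to F#.
Step away and step back to the same note — a neighbor tone (lower neighbor).

Lower neighbor tone.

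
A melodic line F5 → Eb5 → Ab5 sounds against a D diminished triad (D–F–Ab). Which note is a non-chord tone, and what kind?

Eb5 is an escape tone.

The harmony at that moment is D diminished triad (D, F, Ab); Eb5 is not a chord tone.
It is approached by step down from F5 and left by leap up to Ab5.
Step in, leap out — an escape tone.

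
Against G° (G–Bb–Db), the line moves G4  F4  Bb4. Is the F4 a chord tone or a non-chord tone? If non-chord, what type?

Non-chord tone — an escape tone.

The harmony at that moment is G diminished triad (G, Bb, Db); F4 is not a chord tone.
It is approached by step down from G4 and left by leap up to Bb4.
Step in, leap out — an escape tone.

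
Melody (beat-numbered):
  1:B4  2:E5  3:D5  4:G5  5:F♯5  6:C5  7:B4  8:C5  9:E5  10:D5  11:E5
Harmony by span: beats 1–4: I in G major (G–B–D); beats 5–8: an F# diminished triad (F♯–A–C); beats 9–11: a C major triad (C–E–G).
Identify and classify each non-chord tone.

The harmony at that moment is G major triad (G, B, D); E5 is not a chord tone.
It is approached by leap up from B4 and left by step down to D5.
Leap in, step out — an appoggiatura.
The harmony at that moment is F♯ diminished triad (F♯, A, C); B4 is not a chord tone.
It is approached by step down from C5 and left by step up to C5.
Step away and step back to the same note — a neighbor tone (lower neighbor).
The harmony at that moment is C major triad (C, E, G); D5 is not a chord tone.
It is approached by step down from E5 and left by step up to E5.
Step away and step back to the same note — a neighbor tone (lower neighbor).

E5 (beat 2) — appoggiatura; B4 (beat 7) — neighbor tone; D5 (beat 10) — neighbor tone.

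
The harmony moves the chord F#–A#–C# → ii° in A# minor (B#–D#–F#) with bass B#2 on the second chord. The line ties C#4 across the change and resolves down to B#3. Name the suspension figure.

9–8 suspension.

At the second chord the bass is B#2. The suspended C#4 lies a ninth above the bass; after resolving down by step to B#3, the interval above the bass becomes an octave.
Suspension figures are named by those two intervals: 9–8.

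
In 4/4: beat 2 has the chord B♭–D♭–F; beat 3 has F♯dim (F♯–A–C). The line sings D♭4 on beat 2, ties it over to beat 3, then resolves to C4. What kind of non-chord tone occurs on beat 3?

Suspension.

The harmony at that moment is F♯ diminished triad (F♯, A, C); D♭4 is not a chord tone.
It is held over (the same pitch as the preceding D♭4) and left by step down to C4.
Held over from the previous chord and resolving down by step — a suspension.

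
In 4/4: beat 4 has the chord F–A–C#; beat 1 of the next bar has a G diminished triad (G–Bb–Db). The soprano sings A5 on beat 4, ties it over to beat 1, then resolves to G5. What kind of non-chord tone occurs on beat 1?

The harmony at that moment is G diminished triad (G, Bb, Db); A5 is not a chord tone.
It is held over (the same pitch as the preceding A5) and left by step down to G5.
Held over from the previous chord and resolving down by step — a suspension.

Suspension.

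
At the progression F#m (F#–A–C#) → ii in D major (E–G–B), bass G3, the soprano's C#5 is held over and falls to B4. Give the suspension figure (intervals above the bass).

4–3 suspension.

At the second chord the bass is G3. The suspended C#5 lies a fourth above the bass; after resolving down by step to B4, the interval above the bass becomes a third.
Suspension figures are named by those two intervals: 4–3.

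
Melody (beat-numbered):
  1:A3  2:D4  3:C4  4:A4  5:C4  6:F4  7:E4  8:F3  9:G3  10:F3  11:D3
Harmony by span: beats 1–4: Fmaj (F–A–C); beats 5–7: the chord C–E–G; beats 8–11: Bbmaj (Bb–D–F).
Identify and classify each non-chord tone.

D4 (beat 2) — appoggiatura; F4 (beat 6) — appoggiatura; G3 (beat 9) — neighbor tone.

The harmony at that moment is F major triad (F, A, C); D4 is not a chord tone.
It is approached by leap up from A3 and left by step down to C4.
Leap in, step out — an appoggiatura.
The harmony at that moment is C major triad (C, E, G); F4 is not a chord tone.
It is approached by leap up from C4 and left by step down to E4.
Leap in, step out — an appoggiatura.
The harmony at that moment is Bb major triad (Bb, D, F); G3 is not a chord tone.
It is approached by step up from F3 and left by step down to F3.
Step away and step back to the same note — a neighbor tone (upper neighbor).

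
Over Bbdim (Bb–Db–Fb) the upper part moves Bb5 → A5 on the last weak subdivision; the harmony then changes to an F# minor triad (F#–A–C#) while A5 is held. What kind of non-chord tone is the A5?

The harmony at that moment is Bb diminished triad (Bb, Db, Fb); A5 is not a chord tone.
It is approached by step down from Bb5 and then sustained as the same pitch into the next harmony.
Arriving early and becoming a chord tone when the harmony changes — an anticipation.

A5 is an anticipation.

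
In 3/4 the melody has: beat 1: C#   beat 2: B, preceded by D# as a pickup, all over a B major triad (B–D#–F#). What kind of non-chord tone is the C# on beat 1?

The harmony at that moment is B major triad (B, D#, F#); C# is not a chord tone.
It is approached by step down from D# and left by step down to B.
Step in, step out in the same direction — a passing tone.

Passing tone.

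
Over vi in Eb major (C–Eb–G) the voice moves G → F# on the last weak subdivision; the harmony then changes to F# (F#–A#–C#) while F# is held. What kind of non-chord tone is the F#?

The harmony at that moment is C minor triad (C, Eb, G); F# is not a chord tone.
It is approached by step down from G and then sustained as the same pitch into the next harmony.
Arriving early and becoming a chord tone when the harmony changes — an anticipation.

F# is an anticipation.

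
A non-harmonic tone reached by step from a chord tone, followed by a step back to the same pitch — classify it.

Approach: by step. Departure: by step in the opposite direction, back to the starting pitch.
Stepwise on both sides but reversing to return to the same chord tone — a neighbor tone. (Had it continued onward in the same direction it would be a passing tone instead.)

Neighbor tone.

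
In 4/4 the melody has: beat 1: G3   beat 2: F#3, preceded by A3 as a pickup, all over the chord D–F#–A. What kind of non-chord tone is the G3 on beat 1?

The harmony at that moment is D major triad (D, F#, A); G3 is not a chord tone.
It is approached by step down from A3 and left by step down to F#3.
Step in, step out in the same direction — a passing tone.

Passing tone.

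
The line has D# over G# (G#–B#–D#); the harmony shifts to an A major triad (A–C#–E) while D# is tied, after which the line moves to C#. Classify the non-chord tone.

D# is a suspension.

The harmony at that moment is A major triad (A, C#, E); D# is not a chord tone.
It is held over (the same pitch as the preceding D#) and left by step down to C#.
Held over from the previous chord and resolving down by step — a suspension.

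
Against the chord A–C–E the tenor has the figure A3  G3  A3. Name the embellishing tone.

The harmony at that moment is A minor triad (A, C, E); G3 is not a chord tone.
It is approached by step down from A3 and left by step up to A3.
Step away and step back to the same note — a neighbor tone (lower neighbor).

G3 is a neighbor tone.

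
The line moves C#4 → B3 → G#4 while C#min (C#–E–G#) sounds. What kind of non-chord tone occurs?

B3 is an escape tone.

The harmony at that moment is C# minor triad (C#, E, G#); B3 is not a chord tone.
It is approached by step down from C#4 and left by leap up to G#4.
Step in, leap out — an escape tone.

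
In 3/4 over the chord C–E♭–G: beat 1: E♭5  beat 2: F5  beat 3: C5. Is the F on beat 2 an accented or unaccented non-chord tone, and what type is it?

The harmony at that moment is C minor triad (C, E♭, G); F5 is not a chord tone.
It is approached by step up from E♭5 and left by leap down to C5.
Step in, leap out — an escape tone.
It falls on a weak beat, so it is unaccented.

Unaccented escape tone.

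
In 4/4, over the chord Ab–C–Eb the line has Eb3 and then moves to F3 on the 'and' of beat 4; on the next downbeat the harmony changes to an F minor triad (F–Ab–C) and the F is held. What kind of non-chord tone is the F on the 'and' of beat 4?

Anticipation.

The harmony at that moment is Ab major triad (Ab, C, Eb); F3 is not a chord tone.
It is approached by step up from Eb3 and then sustained as the same pitch into the next harmony.
Arriving early and becoming a chord tone when the harmony changes — an anticipation.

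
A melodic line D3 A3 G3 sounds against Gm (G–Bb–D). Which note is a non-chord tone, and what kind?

The harmony at that moment is G minor triad (G, Bb, D); A3 is not a chord tone.
It is approached by leap up from D3 and left by step down to G3.
Leap in, step out — an appoggiatura.

A3 is an appoggiatura.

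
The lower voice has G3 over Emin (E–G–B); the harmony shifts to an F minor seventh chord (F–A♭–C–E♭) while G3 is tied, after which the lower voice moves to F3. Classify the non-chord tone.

G3 is a suspension.

The harmony at that moment is F minor seventh chord (F, A♭, C, E♭); G3 is not a chord tone.
It is held over (the same pitch as the preceding G3) and left by step down to F3.
Held over from the previous chord and resolving down by step — a suspension.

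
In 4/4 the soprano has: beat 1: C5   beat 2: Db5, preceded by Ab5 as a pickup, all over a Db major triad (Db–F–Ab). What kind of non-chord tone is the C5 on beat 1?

The harmony at that moment is Db major triad (Db, F, Ab); C5 is not a chord tone.
It is approached by leap down from Ab5 and left by step up to Db5.
Leap in, step out, metrically accented — an appoggiatura.

Appoggiatura.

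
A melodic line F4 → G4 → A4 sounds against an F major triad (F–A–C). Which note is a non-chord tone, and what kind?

The harmony at that moment is F major triad (F, A, C); G4 is not a chord tone.
It is approached by step up from F4 and left by step up to A4.
Step in, step out in the same direction — a passing tone.

G4 is a passing tone.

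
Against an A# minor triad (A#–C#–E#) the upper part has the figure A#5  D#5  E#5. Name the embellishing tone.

The harmony at that moment is A# minor triad (A#, C#, E#); D#5 is not a chord tone.
It is approached by leap down from A#5 and left by step up to E#5.
Leap in, step out — an appoggiatura.

D#5 is an appoggiatura.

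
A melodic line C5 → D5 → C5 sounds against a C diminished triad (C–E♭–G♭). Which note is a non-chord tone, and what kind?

The harmony at that moment is C diminished triad (C, E♭, G♭); D5 is not a chord tone.
It is approached by step up from C5 and left by step down to C5.
Step away and step back to the same note — a neighbor tone (upper neighbor).

D5 is a neighbor tone.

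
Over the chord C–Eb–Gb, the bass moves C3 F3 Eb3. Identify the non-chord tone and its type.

F3 is an appoggiatura.

The harmony at that moment is C diminished triad (C, Eb, Gb); F3 is not a chord tone.
It is approached by leap up from C3 and left by step down to Eb3.
Leap in, step out — an appoggiatura.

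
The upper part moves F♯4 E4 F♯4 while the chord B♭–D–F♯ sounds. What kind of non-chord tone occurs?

E4 is a neighbor tone.

The harmony at that moment is B♭ augmented triad (B♭, D, F♯); E4 is not a chord tone.
It is approached by step down from F♯4 and left by step up to F♯4.
Step away and step back to the same note — a neighbor tone (lower neighbor).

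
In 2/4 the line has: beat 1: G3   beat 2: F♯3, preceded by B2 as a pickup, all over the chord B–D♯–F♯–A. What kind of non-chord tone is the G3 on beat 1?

Appoggiatura.

The harmony at that moment is B dominant seventh chord (B, D♯, F♯, A); G3 is not a chord tone.
It is approached by leap up from B2 and left by step down to F♯3.
Leap in, step out, metrically accented — an appoggiatura.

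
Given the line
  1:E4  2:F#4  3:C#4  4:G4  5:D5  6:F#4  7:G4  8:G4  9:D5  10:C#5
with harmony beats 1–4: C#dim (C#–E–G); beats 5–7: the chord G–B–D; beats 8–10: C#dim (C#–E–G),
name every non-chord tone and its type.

The harmony at that moment is C# diminished triad (C#, E, G); F#4 is not a chord tone.
It is approached by step up from E4 and left by leap down to C#4.
Step in, leap out — an escape tone.
The harmony at that moment is G major triad (G, B, D); F#4 is not a chord tone.
It is approached by leap down from D5 and left by step up to G4.
Leap in, step out — an appoggiatura.
The harmony at that moment is C# diminished triad (C#, E, G); D5 is not a chord tone.
It is approached by leap up from G4 and left by step down to C#5.
Leap in, step out — an appoggiatura.

F#4 (beat 2) — escape tone; F#4 (beat 6) — appoggiatura; D5 (beat 9) — appoggiatura.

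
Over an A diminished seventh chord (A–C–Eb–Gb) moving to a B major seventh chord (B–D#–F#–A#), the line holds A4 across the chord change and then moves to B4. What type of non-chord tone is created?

A4 is a retardation.

The harmony at that moment is B major seventh chord (B, D#, F#, A#); A4 is not a chord tone.
It is held over (the same pitch as the preceding A4) and left by step up to B4.
Held over from the previous chord and resolving up by step — a retardation.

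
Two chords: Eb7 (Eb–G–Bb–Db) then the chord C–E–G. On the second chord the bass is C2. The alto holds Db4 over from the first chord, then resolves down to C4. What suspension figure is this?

At the second chord the bass is C2. The suspended Db4 lies a ninth above the bass; after resolving down by step to C4, the interval above the bass becomes an octave.
Suspension figures are named by those two intervals: 9–8.

9–8 suspension.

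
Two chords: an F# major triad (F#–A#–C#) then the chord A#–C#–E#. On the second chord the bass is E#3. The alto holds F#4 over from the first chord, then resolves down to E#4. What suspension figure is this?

At the second chord the bass is E#3. The suspended F#4 lies a ninth above the bass; after resolving down by step to E#4, the interval above the bass becomes an octave.
Suspension figures are named by those two intervals: 9–8.

9–8 suspension.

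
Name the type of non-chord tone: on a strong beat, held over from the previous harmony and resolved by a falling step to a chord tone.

Approach: by preparation — the pitch is first a chord tone, then held (tied or repeated) while the harmony changes under it. Departure: down by step. Metric position: strong.
A prepared dissonance that resolves downward by step — a suspension. (The same figure resolving upward would be a retardation.)

Suspension.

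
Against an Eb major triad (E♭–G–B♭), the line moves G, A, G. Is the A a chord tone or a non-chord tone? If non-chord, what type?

The harmony at that moment is E♭ major triad (E♭, G, B♭); A is not a chord tone.
It is approached by step up from G and left by step down to G.
Step away and step back to the same note — a neighbor tone (upper neighbor).

Non-chord tone — a neighbor tone.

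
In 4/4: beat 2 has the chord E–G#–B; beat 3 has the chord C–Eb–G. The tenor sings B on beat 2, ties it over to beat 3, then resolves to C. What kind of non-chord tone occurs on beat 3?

The harmony at that moment is C minor triad (C, Eb, G); B is not a chord tone.
It is held over (the same pitch as the preceding B) and left by step up to C.
Held over from the previous chord and resolving up by step — a retardation.

Retardation.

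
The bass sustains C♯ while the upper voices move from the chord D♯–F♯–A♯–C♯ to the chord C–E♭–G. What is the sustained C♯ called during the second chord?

Pedal tone (pedal point).

The harmony at that moment is C minor triad (C, E♭, G); C♯ is not a chord tone.
It is held over (the same pitch as the preceding C♯) and then sustained as the same pitch into the next harmony.
Sustained through a change of harmony — a pedal tone.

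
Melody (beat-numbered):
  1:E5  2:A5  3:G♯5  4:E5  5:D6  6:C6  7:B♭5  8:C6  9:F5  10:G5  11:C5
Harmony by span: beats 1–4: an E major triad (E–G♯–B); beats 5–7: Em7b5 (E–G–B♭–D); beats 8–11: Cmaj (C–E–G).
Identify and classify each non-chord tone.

A5 (beat 2) — appoggiatura; C6 (beat 6) — passing tone; F5 (beat 9) — appoggiatura.

The harmony at that moment is E major triad (E, G♯, B); A5 is not a chord tone.
It is approached by leap up from E5 and left by step down to G♯5.
Leap in, step out — an appoggiatura.
The harmony at that moment is E half-diminished seventh chord (E, G, B♭, D); C6 is not a chord tone.
It is approached by step down from D6 and left by step down to B♭5.
Step in, step out in the same direction — a passing tone.
The harmony at that moment is C major triad (C, E, G); F5 is not a chord tone.
It is approached by leap down from C6 and left by step up to G5.
Leap in, step out — an appoggiatura.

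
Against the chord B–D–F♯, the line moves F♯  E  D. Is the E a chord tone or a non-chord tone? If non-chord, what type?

Non-chord tone — a passing tone.

The harmony at that moment is B minor triad (B, D, F♯); E is not a chord tone.
It is approached by step down from F♯ and left by step down to D.
Step in, step out in the same direction — a passing tone.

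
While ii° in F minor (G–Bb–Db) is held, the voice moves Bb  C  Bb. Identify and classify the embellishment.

The harmony at that moment is G diminished triad (G, Bb, Db); C is not a chord tone.
It is approached by step up from Bb and left by step down to Bb.
Step away and step back to the same note — a neighbor tone (upper neighbor).

C is a neighbor tone.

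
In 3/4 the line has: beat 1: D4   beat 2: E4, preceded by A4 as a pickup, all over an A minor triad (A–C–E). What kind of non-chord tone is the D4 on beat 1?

Appoggiatura.

The harmony at that moment is A minor triad (A, C, E); D4 is not a chord tone.
It is approached by leap down from A4 and left by step up to E4.
Leap in, step out, metrically accented — an appoggiatura.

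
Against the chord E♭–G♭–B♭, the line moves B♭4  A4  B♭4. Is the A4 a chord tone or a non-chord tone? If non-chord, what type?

Non-chord tone — a neighbor tone.

The harmony at that moment is E♭ minor triad (E♭, G♭, B♭); A4 is not a chord tone.
It is approached by step down from B♭4 and left by step up to B♭4.
Step away and step back to the same note — a neighbor tone (lower neighbor).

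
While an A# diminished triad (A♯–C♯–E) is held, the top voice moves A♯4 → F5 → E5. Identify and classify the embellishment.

F5 is an appoggiatura.

The harmony at that moment is A♯ diminished triad (A♯, C♯, E); F5 is not a chord tone.
It is approached by leap up from A♯4 and left by step down to E5.
Leap in, step out — an appoggiatura.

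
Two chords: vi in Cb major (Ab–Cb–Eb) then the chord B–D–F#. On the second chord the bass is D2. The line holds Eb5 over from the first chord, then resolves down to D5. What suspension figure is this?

9–8 suspension.

At the second chord the bass is D2. The suspended Eb5 lies a ninth above the bass; after resolving down by step to D5, the interval above the bass becomes an octave.
Suspension figures are named by those two intervals: 9–8.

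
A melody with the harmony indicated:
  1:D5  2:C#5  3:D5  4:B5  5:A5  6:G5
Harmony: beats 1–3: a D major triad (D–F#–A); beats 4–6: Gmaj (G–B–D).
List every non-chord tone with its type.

The harmony at that moment is D major triad (D, F#, A); C#5 is not a chord tone.
It is approached by step down from D5 and left by step up to D5.
Step away and step back to the same note — a neighbor tone (lower neighbor).
The harmony at that moment is G major triad (G, B, D); A5 is not a chord tone.
It is approached by step down from B5 and left by step down to G5.
Step in, step out in the same direction — a passing tone.

C#5 (beat 2) — neighbor tone; A5 (beat 5) — passing tone.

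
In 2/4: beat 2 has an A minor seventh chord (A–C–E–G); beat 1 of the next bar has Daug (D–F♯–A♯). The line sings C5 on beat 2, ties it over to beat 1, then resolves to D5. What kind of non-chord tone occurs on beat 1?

Retardation.

The harmony at that moment is D augmented triad (D, F♯, A♯); C5 is not a chord tone.
It is held over (the same pitch as the preceding C5) and left by step up to D5.
Held over from the previous chord and resolving up by step — a retardation.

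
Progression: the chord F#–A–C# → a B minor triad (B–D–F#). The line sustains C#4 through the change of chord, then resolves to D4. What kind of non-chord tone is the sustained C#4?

C#4 is a retardation.

The harmony at that moment is B minor triad (B, D, F#); C#4 is not a chord tone.
It is held over (the same pitch as the preceding C#4) and left by step up to D4.
Held over from the previous chord and resolving up by step — a retardation.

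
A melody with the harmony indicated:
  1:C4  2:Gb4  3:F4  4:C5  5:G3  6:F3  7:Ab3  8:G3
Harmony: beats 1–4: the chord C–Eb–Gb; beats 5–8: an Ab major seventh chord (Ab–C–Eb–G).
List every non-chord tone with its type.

F4 (beat 3) — escape tone; F3 (beat 6) — escape tone.

The harmony at that moment is C diminished triad (C, Eb, Gb); F4 is not a chord tone.
It is approached by step down from Gb4 and left by leap up to C5.
Step in, leap out — an escape tone.
The harmony at that moment is Ab major seventh chord (Ab, C, Eb, G); F3 is not a chord tone.
It is approached by step down from G3 and left by leap up to Ab3.
Step in, leap out — an escape tone.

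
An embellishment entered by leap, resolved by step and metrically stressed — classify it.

Appoggiatura.

Approach: by leap. Departure: by step. Metric position: strong.
Leap in, step out, in a metrically strong position — an appoggiatura. (It is the mirror image of the escape tone, which steps in and leaps out from a weak position.)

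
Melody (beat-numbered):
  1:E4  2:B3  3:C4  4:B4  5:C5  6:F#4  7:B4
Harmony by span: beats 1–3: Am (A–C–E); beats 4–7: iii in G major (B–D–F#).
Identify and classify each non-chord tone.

The harmony at that moment is A minor triad (A, C, E); B3 is not a chord tone.
It is approached by leap down from E4 and left by step up to C4.
Leap in, step out — an appoggiatura.
The harmony at that moment is B minor triad (B, D, F#); C5 is not a chord tone.
It is approached by step up from B4 and left by leap down to F#4.
Step in, leap out — an escape tone.

B3 (beat 2) — appoggiatura; C5 (beat 5) — escape tone.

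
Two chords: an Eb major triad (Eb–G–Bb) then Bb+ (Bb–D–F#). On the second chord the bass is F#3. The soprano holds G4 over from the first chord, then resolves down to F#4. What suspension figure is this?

At the second chord the bass is F#3. The suspended G4 lies a ninth above the bass; after resolving down by step to F#4, the interval above the bass becomes an octave.
Suspension figures are named by those two intervals: 9–8.

9–8 suspension.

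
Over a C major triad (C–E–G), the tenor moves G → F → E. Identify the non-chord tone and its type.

The harmony at that moment is C major triad (C, E, G); F is not a chord tone.
It is approached by step down from G and left by step down to E.
Step in, step out in the same direction — a passing tone.

F is a passing tone.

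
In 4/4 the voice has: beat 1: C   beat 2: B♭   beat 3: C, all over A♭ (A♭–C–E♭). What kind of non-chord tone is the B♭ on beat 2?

The harmony at that moment is A♭ major triad (A♭, C, E♭); B♭ is not a chord tone.
It is approached by step down from C and left by step up to C.
Step away and step back to the same note — a neighbor tone (lower neighbor).

Lower neighbor tone.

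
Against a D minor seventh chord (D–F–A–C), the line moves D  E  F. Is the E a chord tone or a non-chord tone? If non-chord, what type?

The harmony at that moment is D minor seventh chord (D, F, A, C); E is not a chord tone.
It is approached by step up from D and left by step up to F.
Step in, step out in the same direction — a passing tone.

Non-chord tone — a passing tone.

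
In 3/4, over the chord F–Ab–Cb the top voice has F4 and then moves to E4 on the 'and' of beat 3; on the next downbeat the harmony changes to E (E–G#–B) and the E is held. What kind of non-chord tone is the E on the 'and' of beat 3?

The harmony at that moment is F diminished triad (F, Ab, Cb); E4 is not a chord tone.
It is approached by step down from F4 and then sustained as the same pitch into the next harmony.
Arriving early and becoming a chord tone when the harmony changes — an anticipation.

Anticipation.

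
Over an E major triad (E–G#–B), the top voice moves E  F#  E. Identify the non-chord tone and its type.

The harmony at that moment is E major triad (E, G#, B); F# is not a chord tone.
It is approached by step up from E and left by step down to E.
Step away and step back to the same note — a neighbor tone (upper neighbor).

F# is a neighbor tone.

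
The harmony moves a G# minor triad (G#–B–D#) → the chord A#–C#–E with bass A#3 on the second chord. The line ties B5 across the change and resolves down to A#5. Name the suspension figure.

9–8 suspension.

At the second chord the bass is A#3. The suspended B5 lies a ninth above the bass; after resolving down by step to A#5, the interval above the bass becomes an octave.
Suspension figures are named by those two intervals: 9–8.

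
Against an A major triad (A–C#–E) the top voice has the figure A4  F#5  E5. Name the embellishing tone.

F#5 is an appoggiatura.

The harmony at that moment is A major triad (A, C#, E); F#5 is not a chord tone.
It is approached by leap up from A4 and left by step down to E5.
Leap in, step out — an appoggiatura.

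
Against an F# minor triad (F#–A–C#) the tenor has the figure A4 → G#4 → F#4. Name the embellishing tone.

G#4 is a passing tone.

The harmony at that moment is F# minor triad (F#, A, C#); G#4 is not a chord tone.
It is approached by step down from A4 and left by step down to F#4.
Step in, step out in the same direction — a passing tone.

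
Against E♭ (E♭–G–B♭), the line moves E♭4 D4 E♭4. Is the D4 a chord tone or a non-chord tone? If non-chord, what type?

Non-chord tone — a neighbor tone.

The harmony at that moment is E♭ major triad (E♭, G, B♭); D4 is not a chord tone.
It is approached by step down from E♭4 and left by step up to E♭4.
Step away and step back to the same note — a neighbor tone (lower neighbor).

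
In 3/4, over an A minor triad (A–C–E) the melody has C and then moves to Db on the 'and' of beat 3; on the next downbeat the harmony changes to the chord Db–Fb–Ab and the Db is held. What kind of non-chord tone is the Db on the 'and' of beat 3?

The harmony at that moment is A minor triad (A, C, E); Db is not a chord tone.
It is approached by step up from C and then sustained as the same pitch into the next harmony.
Arriving early and becoming a chord tone when the harmony changes — an anticipation.

Anticipation.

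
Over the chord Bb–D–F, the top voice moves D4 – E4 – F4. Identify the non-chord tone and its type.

E4 is a passing tone.

The harmony at that moment is Bb major triad (Bb, D, F); E4 is not a chord tone.
It is approached by step up from D4 and left by step up to F4.
Step in, step out in the same direction — a passing tone.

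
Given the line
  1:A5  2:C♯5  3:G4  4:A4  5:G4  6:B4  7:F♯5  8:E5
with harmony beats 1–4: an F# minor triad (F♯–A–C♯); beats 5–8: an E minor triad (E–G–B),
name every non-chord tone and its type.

The harmony at that moment is F♯ minor triad (F♯, A, C♯); G4 is not a chord tone.
It is approached by leap down from C♯5 and left by step up to A4.
Leap in, step out — an appoggiatura.
The harmony at that moment is E minor triad (E, G, B); F♯5 is not a chord tone.
It is approached by leap up from B4 and left by step down to E5.
Leap in, step out — an appoggiatura.

G4 (beat 3) — appoggiatura; F♯5 (beat 7) — appoggiatura.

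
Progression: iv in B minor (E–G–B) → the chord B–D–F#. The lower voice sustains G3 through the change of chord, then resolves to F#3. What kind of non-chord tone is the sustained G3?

G3 is a suspension.

The harmony at that moment is B minor triad (B, D, F#); G3 is not a chord tone.
It is held over (the same pitch as the preceding G3) and left by step down to F#3.
Held over from the previous chord and resolving down by step — a suspension.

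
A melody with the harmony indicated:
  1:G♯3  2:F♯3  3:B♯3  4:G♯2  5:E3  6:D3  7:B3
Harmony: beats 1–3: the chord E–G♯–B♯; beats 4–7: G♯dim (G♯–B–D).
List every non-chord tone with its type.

F♯3 (beat 2) — escape tone; E3 (beat 5) — appoggiatura.

The harmony at that moment is E augmented triad (E, G♯, B♯); F♯3 is not a chord tone.
It is approached by step down from G♯3 and left by leap up to B♯3.
Step in, leap out — an escape tone.
The harmony at that moment is G♯ diminished triad (G♯, B, D); E3 is not a chord tone.
It is approached by leap up from G♯2 and left by step down to D3.
Leap in, step out — an appoggiatura.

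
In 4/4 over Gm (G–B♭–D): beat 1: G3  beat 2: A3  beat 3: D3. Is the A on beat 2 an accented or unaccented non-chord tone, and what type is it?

Unaccented escape tone.

The harmony at that moment is G minor triad (G, B♭, D); A3 is not a chord tone.
It is approached by step up from G3 and left by leap down to D3.
Step in, leap out — an escape tone.
It falls on a weak beat, so it is unaccented.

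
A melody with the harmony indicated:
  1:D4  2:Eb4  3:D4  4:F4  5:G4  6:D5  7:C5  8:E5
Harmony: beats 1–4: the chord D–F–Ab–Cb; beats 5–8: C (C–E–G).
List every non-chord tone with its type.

Eb4 (beat 2) — neighbor tone; D5 (beat 6) — appoggiatura.

The harmony at that moment is D diminished seventh chord (D, F, Ab, Cb); Eb4 is not a chord tone.
It is approached by step up from D4 and left by step down to D4.
Step away and step back to the same note — a neighbor tone (upper neighbor).
The harmony at that moment is C major triad (C, E, G); D5 is not a chord tone.
It is approached by leap up from G4 and left by step down to C5.
Leap in, step out — an appoggiatura.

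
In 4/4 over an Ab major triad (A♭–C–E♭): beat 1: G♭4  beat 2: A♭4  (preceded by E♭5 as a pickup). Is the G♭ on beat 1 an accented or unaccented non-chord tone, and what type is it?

Accented appoggiatura.

The harmony at that moment is A♭ major triad (A♭, C, E♭); G♭4 is not a chord tone.
It is approached by leap down from E♭5 and left by step up to A♭4.
Leap in, step out — an appoggiatura.
It falls on the downbeat, so it is accented.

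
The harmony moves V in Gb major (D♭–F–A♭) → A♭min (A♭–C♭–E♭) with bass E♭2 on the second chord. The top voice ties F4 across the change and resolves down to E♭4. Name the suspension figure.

At the second chord the bass is E♭2. The suspended F4 lies a ninth above the bass; after resolving down by step to E♭4, the interval above the bass becomes an octave.
Suspension figures are named by those two intervals: 9–8.

9–8 suspension.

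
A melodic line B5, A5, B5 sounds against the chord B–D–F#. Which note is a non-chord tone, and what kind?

A5 is a neighbor tone.

The harmony at that moment is B minor triad (B, D, F#); A5 is not a chord tone.
It is approached by step down from B5 and left by step up to B5.
Step away and step back to the same note — a neighbor tone (lower neighbor).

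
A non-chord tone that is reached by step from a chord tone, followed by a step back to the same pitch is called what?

Approach: by step. Departure: by step in the opposite direction, back to the starting pitch.
Stepwise on both sides but reversing to return to the same chord tone — a neighbor tone. (Had it continued onward in the same direction it would be a passing tone instead.)

Neighbor tone.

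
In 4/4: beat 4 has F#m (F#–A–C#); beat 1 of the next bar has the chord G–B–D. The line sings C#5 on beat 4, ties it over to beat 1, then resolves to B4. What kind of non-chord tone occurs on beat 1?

The harmony at that moment is G major triad (G, B, D); C#5 is not a chord tone.
It is held over (the same pitch as the preceding C#5) and left by step down to B4.
Held over from the previous chord and resolving down by step — a suspension.

Suspension.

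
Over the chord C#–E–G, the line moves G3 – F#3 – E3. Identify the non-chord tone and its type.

F#3 is a passing tone.

The harmony at that moment is C# diminished triad (C#, E, G); F#3 is not a chord tone.
It is approached by step down from G3 and left by step down to E3.
Step in, step out in the same direction — a passing tone.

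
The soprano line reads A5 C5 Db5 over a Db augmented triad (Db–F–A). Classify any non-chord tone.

The harmony at that moment is Db augmented triad (Db, F, A); C5 is not a chord tone.
It is approached by leap down from A5 and left by step up to Db5.
Leap in, step out — an appoggiatura.

C5 is an appoggiatura.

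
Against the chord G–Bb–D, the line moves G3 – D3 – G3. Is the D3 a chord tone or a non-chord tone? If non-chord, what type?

G minor triad contains G, Bb, D; D is the fifth, so it is a chord tone.

Chord tone (the fifth of G minor triad).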